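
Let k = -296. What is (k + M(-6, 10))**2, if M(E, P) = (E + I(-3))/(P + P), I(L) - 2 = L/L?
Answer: 35081929/400 ≈ 87705.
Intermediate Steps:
I(L) = 3 (I(L) = 2 + L/L = 2 + 1 = 3)
M(E, P) = (3 + E)/(2*P) (M(E, P) = (E + 3)/(P + P) = (3 + E)/((2*P)) = (3 + E)*(1/(2*P)) = (3 + E)/(2*P))
(k + M(-6, 10))**2 = (-296 + (1/2)*(3 - 6)/10)**2 = (-296 + (1/2)*(1/10)*(-3))**2 = (-296 - 3/20)**2 = (-5923/20)**2 = 35081929/400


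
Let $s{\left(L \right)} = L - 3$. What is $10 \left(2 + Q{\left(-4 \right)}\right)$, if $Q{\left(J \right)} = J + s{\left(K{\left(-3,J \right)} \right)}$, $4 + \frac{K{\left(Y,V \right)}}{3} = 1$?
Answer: $-140$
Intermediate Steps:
$K{\left(Y,V \right)} = -9$ ($K{\left(Y,V \right)} = -12 + 3 \cdot 1 = -12 + 3 = -9$)
$s{\left(L \right)} = -3 + L$ ($s{\left(L \right)} = L - 3 = -3 + L$)
$Q{\left(J \right)} = -12 + J$ ($Q{\left(J \right)} = J - 12 = -12 + J$)
$10 \left(2 + Q{\left(-4 \right)}\right) = 10 \left(2 - 16\right) = 10 \left(-14\right) = -140$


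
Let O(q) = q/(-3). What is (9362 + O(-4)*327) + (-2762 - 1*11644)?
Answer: -4608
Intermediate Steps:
O(q) = -q/3 (O(q) = q*(-1/3) = -q/3)
(9362 + O(-4)*327) + (-2762 - 1*11644) = (9362 - 1/3*(-4)*327) + (-2762 - 1*11644) = (9362 + (4/3)*327) + (-2762 - 11644) = (9362 + 436) - 14406 = 9798 - 14406 = -4608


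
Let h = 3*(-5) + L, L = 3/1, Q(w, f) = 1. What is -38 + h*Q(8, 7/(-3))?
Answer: -50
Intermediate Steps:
L = 3 (L = 3*1 = 3)
h = -12 (h = 3*(-5) + 3 = -15 + 3 = -12)
-38 + h*Q(8, 7/(-3)) = -38 - 12*1 = -38 - 12 = -50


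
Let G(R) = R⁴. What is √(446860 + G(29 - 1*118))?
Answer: √63189101 ≈ 7949.2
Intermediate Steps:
√(446860 + G(29 - 1*118)) = √(446860 + (29 - 1*118)⁴) = √(446860 + (29 - 118)⁴) = √(446860 + (-89)⁴) = √(446860 + 62742241) = √63189101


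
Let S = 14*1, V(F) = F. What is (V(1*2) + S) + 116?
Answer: 132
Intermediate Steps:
S = 14
(V(1*2) + S) + 116 = (1*2 + 14) + 116 = (2 + 14) + 116 = 16 + 116 = 132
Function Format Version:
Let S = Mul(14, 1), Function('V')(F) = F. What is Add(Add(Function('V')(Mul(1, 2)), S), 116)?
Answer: 132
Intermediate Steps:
S = 14
Add(Add(Function('V')(Mul(1, 2)), S), 116) = Add(Add(Mul(1, 2), 14), 116) = Add(Add(2, 14), 116) = Add(16, 116) = 132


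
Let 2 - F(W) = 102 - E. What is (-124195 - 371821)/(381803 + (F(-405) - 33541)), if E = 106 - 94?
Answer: -8552/6003 ≈ -1.4246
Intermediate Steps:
E = 12
F(W) = -88 (F(W) = 2 - (102 - 1*12) = 2 - (102 - 12) = 2 - 1*90 = 2 - 90 = -88)
(-124195 - 371821)/(381803 + (F(-405) - 33541)) = (-124195 - 371821)/(381803 + (-88 - 33541)) = -496016/(381803 - 33629) = -496016/348174 = -496016*1/348174 = -8552/6003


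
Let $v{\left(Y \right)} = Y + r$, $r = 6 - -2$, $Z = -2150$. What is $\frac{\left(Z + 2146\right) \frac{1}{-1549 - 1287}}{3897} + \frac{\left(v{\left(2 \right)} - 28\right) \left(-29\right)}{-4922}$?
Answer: $- \frac{721133492}{6799676553} \approx -0.10605$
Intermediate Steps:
$r = 8$ ($r = 6 + 2 = 8$)
$v{\left(Y \right)} = 8 + Y$ ($v{\left(Y \right)} = Y + 8 = 8 + Y$)
$\frac{\left(Z + 2146\right) \frac{1}{-1549 - 1287}}{3897} + \frac{\left(v{\left(2 \right)} - 28\right) \left(-29\right)}{-4922} = \frac{\left(-2150 + 2146\right) \frac{1}{-1549 - 1287}}{3897} + \frac{\left(\left(8 + 2\right) - 28\right) \left(-29\right)}{-4922} = - \frac{4}{-2836} \cdot \frac{1}{3897} + \left(10 - 28\right) \left(-29\right) \left(- \frac{1}{4922}\right) = \left(-4\right) \left(- \frac{1}{2836}\right) \frac{1}{3897} + \left(-18\right) \left(-29\right) \left(- \frac{1}{4922}\right) = \frac{1}{709} \cdot \frac{1}{3897} + 522 \left(- \frac{1}{4922}\right) = \frac{1}{2762973} - \frac{261}{2461} = - \frac{721133492}{6799676553}$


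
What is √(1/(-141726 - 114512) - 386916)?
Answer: I*√25404096928822142/256238 ≈ 622.03*I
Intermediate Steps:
√(1/(-141726 - 114512) - 386916) = √(1/(-256238) - 386916) = √(-1/256238 - 386916) = √(-99142582009/256238) = I*√25404096928822142/256238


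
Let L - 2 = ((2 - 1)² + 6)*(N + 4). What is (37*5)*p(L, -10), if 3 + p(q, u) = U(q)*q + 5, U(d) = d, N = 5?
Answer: 781995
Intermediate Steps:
L = 65 (L = 2 + ((2 - 1)² + 6)*(5 + 4) = 2 + (1² + 6)*9 = 2 + (1 + 6)*9 = 2 + 7*9 = 2 + 63 = 65)
p(q, u) = 2 + q² (p(q, u) = -3 + (q*q + 5) = -3 + (q² + 5) = -3 + (5 + q²) = 2 + q²)
(37*5)*p(L, -10) = (37*5)*(2 + 65²) = 185*(2 + 4225) = 185*4227 = 781995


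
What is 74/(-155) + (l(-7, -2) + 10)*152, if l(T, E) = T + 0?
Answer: 70606/155 ≈ 455.52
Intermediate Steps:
l(T, E) = T
74/(-155) + (l(-7, -2) + 10)*152 = 74/(-155) + (-7 + 10)*152 = 74*(-1/155) + 3*152 = -74/155 + 456 = 70606/155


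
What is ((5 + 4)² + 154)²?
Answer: 55225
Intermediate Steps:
((5 + 4)² + 154)² = (9² + 154)² = (81 + 154)² = 235² = 55225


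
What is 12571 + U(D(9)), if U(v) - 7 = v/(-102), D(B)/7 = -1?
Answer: 1282963/102 ≈ 12578.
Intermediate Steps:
D(B) = -7 (D(B) = 7*(-1) = -7)
U(v) = 7 - v/102 (U(v) = 7 + v/(-102) = 7 + v*(-1/102) = 7 - v/102)
12571 + U(D(9)) = 12571 + (7 - 1/102*(-7)) = 12571 + (7 + 7/102) = 12571 + 721/102 = 1282963/102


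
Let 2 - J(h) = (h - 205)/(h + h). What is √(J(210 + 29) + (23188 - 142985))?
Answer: I*√6842814258/239 ≈ 346.11*I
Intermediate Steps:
J(h) = 2 - (-205 + h)/(2*h) (J(h) = 2 - (h - 205)/(h + h) = 2 - (-205 + h)/(2*h))
√(J(210 + 29) + (23188 - 142985)) = √((205 + 3*(210 + 29))/(2*(210 + 29)) + (23188 - 142985)) = √((½)*(205 + 3*239)/239 - 119797) = √((½)*(1/239)*(205 + 717) - 119797) = √((½)*(1/239)*922 - 119797) = √(461/239 - 119797) = √(-28631022/239) = I*√6842814258/239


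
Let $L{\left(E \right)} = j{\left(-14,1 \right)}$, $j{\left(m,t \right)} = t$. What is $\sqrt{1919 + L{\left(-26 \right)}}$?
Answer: $8 \sqrt{30} \approx 43.818$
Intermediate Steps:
$L{\left(E \right)} = 1$
$\sqrt{1919 + L{\left(-26 \right)}} = \sqrt{1919 + 1} = \sqrt{1920} = 8 \sqrt{30}$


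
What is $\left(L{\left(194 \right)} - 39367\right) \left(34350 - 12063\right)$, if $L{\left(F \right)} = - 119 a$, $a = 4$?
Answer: $-887980941$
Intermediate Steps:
$L{\left(F \right)} = -476$ ($L{\left(F \right)} = \left(-119\right) 4 = -476$)
$\left(L{\left(194 \right)} - 39367\right) \left(34350 - 12063\right) = \left(-476 - 39367\right) \left(34350 - 12063\right) = \left(-39843\right) 22287 = -887980941$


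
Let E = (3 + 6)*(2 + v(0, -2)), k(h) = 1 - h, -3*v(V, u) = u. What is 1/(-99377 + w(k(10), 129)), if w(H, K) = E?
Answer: -1/99353 ≈ -1.0065e-5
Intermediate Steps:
v(V, u) = -u/3
E = 24 (E = (3 + 6)*(2 - ⅓*(-2)) = 9*(2 + ⅔) = 9*(8/3) = 24)
w(H, K) = 24
1/(-99377 + w(k(10), 129)) = 1/(-99377 + 24) = 1/(-99353) = -1/99353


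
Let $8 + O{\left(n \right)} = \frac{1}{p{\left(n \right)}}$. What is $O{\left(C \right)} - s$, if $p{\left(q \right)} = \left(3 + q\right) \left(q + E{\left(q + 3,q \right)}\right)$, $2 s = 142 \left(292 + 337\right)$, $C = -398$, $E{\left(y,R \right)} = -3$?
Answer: $- \frac{7075029464}{158395} \approx -44667.0$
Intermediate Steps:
$s = 44659$ ($s = \frac{142 \left(292 + 337\right)}{2} = \frac{142 \cdot 629}{2} = \frac{1}{2} \cdot 89318 = 44659$)
$p{\left(q \right)} = \left(-3 + q\right) \left(3 + q\right)$ ($p{\left(q \right)} = \left(3 + q\right) \left(q - 3\right) = \left(3 + q\right) \left(-3 + q\right) = \left(-3 + q\right) \left(3 + q\right)$)
$O{\left(n \right)} = -8 + \frac{1}{-9 + n^{2}}$
$O{\left(C \right)} - s = \frac{73 - 8 \left(-398\right)^{2}}{-9 + \left(-398\right)^{2}} - 44659 = \frac{73 - 1267232}{-9 + 158404} - 44659 = \frac{73 - 1267232}{158395} - 44659 = \frac{1}{158395} \left(-1267159\right) - 44659 = - \frac{1267159}{158395} - 44659 = - \frac{7075029464}{158395}$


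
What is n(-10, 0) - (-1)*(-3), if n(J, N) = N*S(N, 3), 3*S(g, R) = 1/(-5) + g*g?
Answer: -3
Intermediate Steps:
S(g, R) = -1/15 + g²/3 (S(g, R) = (1/(-5) + g*g)/3 = (-⅕ + g²)/3 = -1/15 + g²/3)
n(J, N) = N*(-1/15 + N²/3)
n(-10, 0) - (-1)*(-3) = (-1/15*0 + (⅓)*0³) - (-1)*(-3) = (0 + (⅓)*0) - 1*3 = (0 + 0) - 3 = 0 - 3 = -3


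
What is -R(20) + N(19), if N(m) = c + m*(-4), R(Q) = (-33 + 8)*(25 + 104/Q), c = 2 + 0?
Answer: 681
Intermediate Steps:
c = 2
R(Q) = -625 - 2600/Q (R(Q) = -25*(25 + 104/Q) = -625 - 2600/Q)
N(m) = 2 - 4*m (N(m) = 2 + m*(-4) = 2 - 4*m)
-R(20) + N(19) = -(-625 - 2600/20) + (2 - 4*19) = -(-625 - 2600*1/20) + (2 - 76) = -(-625 - 130) - 74 = -1*(-755) - 74 = 755 - 74 = 681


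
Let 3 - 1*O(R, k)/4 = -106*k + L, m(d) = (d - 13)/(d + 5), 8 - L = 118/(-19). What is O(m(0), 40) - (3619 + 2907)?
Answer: 197394/19 ≈ 10389.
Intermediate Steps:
L = 270/19 (L = 8 - 118/(-19) = 8 - 118*(-1)/19 = 8 - 1*(-118/19) = 8 + 118/19 = 270/19 ≈ 14.211)
m(d) = (-13 + d)/(5 + d)
O(R, k) = -852/19 + 424*k (O(R, k) = 12 - 4*(-106*k + 270/19) = 12 - 4*(270/19 - 106*k) = 12 + (-1080/19 + 424*k) = -852/19 + 424*k)
O(m(0), 40) - (3619 + 2907) = (-852/19 + 424*40) - (3619 + 2907) = (-852/19 + 16960) - 1*6526 = 321388/19 - 6526 = 197394/19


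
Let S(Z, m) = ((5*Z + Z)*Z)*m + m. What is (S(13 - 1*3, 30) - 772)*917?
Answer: 15825586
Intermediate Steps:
S(Z, m) = m + 6*m*Z² (S(Z, m) = ((6*Z)*Z)*m + m = (6*Z²)*m + m = 6*m*Z² + m = m + 6*m*Z²)
(S(13 - 1*3, 30) - 772)*917 = (30*(1 + 6*(13 - 1*3)²) - 772)*917 = (30*(1 + 6*(13 - 3)²) - 772)*917 = (30*(1 + 6*10²) - 772)*917 = (30*(1 + 6*100) - 772)*917 = (30*(1 + 600) - 772)*917 = (30*601 - 772)*917 = (18030 - 772)*917 = 17258*917 = 15825586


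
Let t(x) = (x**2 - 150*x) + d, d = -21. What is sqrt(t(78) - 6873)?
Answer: 3*I*sqrt(1390) ≈ 111.85*I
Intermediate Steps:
t(x) = -21 + x**2 - 150*x (t(x) = (x**2 - 150*x) - 21 = -21 + x**2 - 150*x)
sqrt(t(78) - 6873) = sqrt((-21 + 78**2 - 150*78) - 6873) = sqrt((-21 + 6084 - 11700) - 6873) = sqrt(-5637 - 6873) = sqrt(-12510) = 3*I*sqrt(1390)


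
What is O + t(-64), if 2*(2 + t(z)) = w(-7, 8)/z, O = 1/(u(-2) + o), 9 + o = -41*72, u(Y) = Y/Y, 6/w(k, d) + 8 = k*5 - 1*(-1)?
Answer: -331391/165760 ≈ -1.9992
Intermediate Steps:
w(k, d) = 6/(-7 + 5*k) (w(k, d) = 6/(-8 + (k*5 - 1*(-1))) = 6/(-8 + (5*k + 1)) = 6/(-8 + (1 + 5*k)) = 6/(-7 + 5*k))
u(Y) = 1
o = -2961 (o = -9 - 41*72 = -9 - 2952 = -2961)
O = -1/2960 (O = 1/(1 - 2961) = 1/(-2960) = -1/2960 ≈ -0.00033784)
t(z) = -2 - 1/(14*z) (t(z) = -2 + ((6/(-7 + 5*(-7)))/z)/2 = -2 + ((6/(-7 - 35))/z)/2 = -2 + ((6/(-42))/z)/2 = -2 + ((6*(-1/42))/z)/2 = -2 + (-1/(7*z))/2 = -2 - 1/(14*z))
O + t(-64) = -1/2960 + (-2 - 1/14/(-64)) = -1/2960 + (-2 - 1/14*(-1/64)) = -1/2960 + (-2 + 1/896) = -1/2960 - 1791/896 = -331391/165760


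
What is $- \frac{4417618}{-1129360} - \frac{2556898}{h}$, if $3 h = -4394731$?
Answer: $\frac{14038608873299}{2481616701080} \approx 5.657$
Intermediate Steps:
$h = - \frac{4394731}{3}$ ($h = \frac{1}{3} \left(-4394731\right) = - \frac{4394731}{3} \approx -1.4649 \cdot 10^{6}$)
$- \frac{4417618}{-1129360} - \frac{2556898}{h} = - \frac{4417618}{-1129360} - \frac{2556898}{- \frac{4394731}{3}} = \left(-4417618\right) \left(- \frac{1}{1129360}\right) - - \frac{7670694}{4394731} = \frac{2208809}{564680} + \frac{7670694}{4394731} = \frac{14038608873299}{2481616701080}$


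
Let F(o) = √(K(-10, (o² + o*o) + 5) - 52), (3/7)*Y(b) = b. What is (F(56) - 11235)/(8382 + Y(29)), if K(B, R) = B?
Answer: -33705/25349 + 3*I*√62/25349 ≈ -1.3296 + 0.00093187*I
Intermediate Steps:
Y(b) = 7*b/3
F(o) = I*√62 (F(o) = √(-10 - 52) = √(-62) = I*√62)
(F(56) - 11235)/(8382 + Y(29)) = (I*√62 - 11235)/(8382 + (7/3)*29) = (-11235 + I*√62)/(8382 + 203/3) = (-11235 + I*√62)/(25349/3) = (-11235 + I*√62)*(3/25349) = -33705/25349 + 3*I*√62/25349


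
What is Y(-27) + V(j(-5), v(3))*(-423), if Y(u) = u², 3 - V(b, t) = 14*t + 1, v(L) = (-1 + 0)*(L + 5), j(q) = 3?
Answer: -47493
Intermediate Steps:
v(L) = -5 - L (v(L) = -(5 + L) = -5 - L)
V(b, t) = 2 - 14*t (V(b, t) = 3 - (14*t + 1) = 3 - (1 + 14*t) = 3 + (-1 - 14*t) = 2 - 14*t)
Y(-27) + V(j(-5), v(3))*(-423) = (-27)² + (2 - 14*(-5 - 1*3))*(-423) = 729 + (2 - 14*(-5 - 3))*(-423) = 729 + (2 - 14*(-8))*(-423) = 729 + (2 + 112)*(-423) = 729 + 114*(-423) = 729 - 48222 = -47493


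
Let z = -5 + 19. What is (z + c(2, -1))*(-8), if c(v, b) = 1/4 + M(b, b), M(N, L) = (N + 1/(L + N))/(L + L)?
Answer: -120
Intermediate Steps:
z = 14
M(N, L) = (N + 1/(L + N))/(2*L) (M(N, L) = (N + 1/(L + N))/((2*L)) = (N + 1/(L + N))*(1/(2*L)) = (N + 1/(L + N))/(2*L))
c(v, b) = ¼ + (1 + 2*b²)/(4*b²) (c(v, b) = 1/4 + (1 + b² + b*b)/(2*b*(b + b)) = ¼ + (1 + b² + b²)/(2*b*((2*b))) = ¼ + (1/(2*b))*(1 + 2*b²)/(2*b) = ¼ + (1 + 2*b²)/(4*b²))
(z + c(2, -1))*(-8) = (14 + (¾ + (¼)/(-1)²))*(-8) = (14 + (¾ + (¼)*1))*(-8) = (14 + (¾ + ¼))*(-8) = (14 + 1)*(-8) = 15*(-8) = -120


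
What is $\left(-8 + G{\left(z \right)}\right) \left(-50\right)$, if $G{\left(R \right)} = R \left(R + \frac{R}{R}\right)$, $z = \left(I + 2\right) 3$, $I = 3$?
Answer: $-11600$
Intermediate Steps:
$z = 15$ ($z = \left(3 + 2\right) 3 = 5 \cdot 3 = 15$)
$G{\left(R \right)} = R \left(1 + R\right)$ ($G{\left(R \right)} = R \left(R + 1\right) = R \left(1 + R\right)$)
$\left(-8 + G{\left(z \right)}\right) \left(-50\right) = \left(-8 + 15 \left(1 + 15\right)\right) \left(-50\right) = \left(-8 + 15 \cdot 16\right) \left(-50\right) = \left(-8 + 240\right) \left(-50\right) = 232 \left(-50\right) = -11600$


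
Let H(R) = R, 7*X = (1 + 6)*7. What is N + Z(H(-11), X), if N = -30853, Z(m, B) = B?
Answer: -30846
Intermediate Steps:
X = 7 (X = ((1 + 6)*7)/7 = (7*7)/7 = (⅐)*49 = 7)
N + Z(H(-11), X) = -30853 + 7 = -30846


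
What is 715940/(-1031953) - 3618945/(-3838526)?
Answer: 986426845145/3961178421278 ≈ 0.24902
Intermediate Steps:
715940/(-1031953) - 3618945/(-3838526) = 715940*(-1/1031953) - 3618945*(-1/3838526) = -715940/1031953 + 3618945/3838526 = 986426845145/3961178421278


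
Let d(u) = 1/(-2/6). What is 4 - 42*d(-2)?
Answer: 130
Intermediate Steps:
d(u) = -3 (d(u) = 1/(-2*⅙) = 1/(-⅓) = -3)
4 - 42*d(-2) = 4 - 42*(-3) = 4 + 126 = 130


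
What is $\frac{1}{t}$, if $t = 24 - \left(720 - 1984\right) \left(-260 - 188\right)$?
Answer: $- \frac{1}{566248} \approx -1.766 \cdot 10^{-6}$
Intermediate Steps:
$t = -566248$ ($t = 24 - \left(-1264\right) \left(-448\right) = 24 - 566272 = -566248$)
$\frac{1}{t} = \frac{1}{-566248} = - \frac{1}{566248}$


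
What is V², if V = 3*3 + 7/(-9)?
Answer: 5476/81 ≈ 67.605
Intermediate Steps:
V = 74/9 (V = 9 + 7*(-⅑) = 9 - 7/9 = 74/9 ≈ 8.2222)
V² = (74/9)² = 5476/81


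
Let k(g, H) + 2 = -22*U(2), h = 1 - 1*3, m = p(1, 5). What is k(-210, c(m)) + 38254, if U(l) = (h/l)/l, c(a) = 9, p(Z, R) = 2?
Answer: 38263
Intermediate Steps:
m = 2
h = -2 (h = 1 - 3 = -2)
U(l) = -2/l² (U(l) = (-2/l)/l = -2/l²)
k(g, H) = 9 (k(g, H) = -2 - (-44)/2² = -2 - (-44)/4 = -2 - 22*(-½) = -2 + 11 = 9)
k(-210, c(m)) + 38254 = 9 + 38254 = 38263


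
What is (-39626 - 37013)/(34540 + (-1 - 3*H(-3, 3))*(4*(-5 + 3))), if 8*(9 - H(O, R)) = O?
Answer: -443/201 ≈ -2.2040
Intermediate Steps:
H(O, R) = 9 - O/8
(-39626 - 37013)/(34540 + (-1 - 3*H(-3, 3))*(4*(-5 + 3))) = (-39626 - 37013)/(34540 + (-1 - 3*(9 - 1/8*(-3)))*(4*(-5 + 3))) = -76639/(34540 + (-1 - 3*(9 + 3/8))*(4*(-2))) = -76639/(34540 + (-1 - 3*75/8)*(-8)) = -76639/(34540 + (-1 - 225/8)*(-8)) = -76639/(34540 - 233/8*(-8)) = -76639/(34540 + 233) = -76639/34773 = -76639*1/34773 = -443/201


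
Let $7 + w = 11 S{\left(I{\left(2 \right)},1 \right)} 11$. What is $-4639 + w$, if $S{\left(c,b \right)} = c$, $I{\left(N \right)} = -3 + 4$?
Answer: $-4525$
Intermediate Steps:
$I{\left(N \right)} = 1$
$w = 114$ ($w = -7 + 11 \cdot 1 \cdot 11 = -7 + 11 \cdot 11 = -7 + 121 = 114$)
$-4639 + w = -4639 + 114 = -4525$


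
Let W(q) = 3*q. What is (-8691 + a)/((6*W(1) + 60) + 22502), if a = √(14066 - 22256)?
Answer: -8691/22580 + 3*I*√910/22580 ≈ -0.3849 + 0.0040079*I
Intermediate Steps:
a = 3*I*√910 (a = √(-8190) = 3*I*√910 ≈ 90.499*I)
(-8691 + a)/((6*W(1) + 60) + 22502) = (-8691 + 3*I*√910)/((6*(3*1) + 60) + 22502) = (-8691 + 3*I*√910)/((6*3 + 60) + 22502) = (-8691 + 3*I*√910)/((18 + 60) + 22502) = (-8691 + 3*I*√910)/(78 + 22502) = (-8691 + 3*I*√910)/22580 = (-8691 + 3*I*√910)*(1/22580) = -8691/22580 + 3*I*√910/22580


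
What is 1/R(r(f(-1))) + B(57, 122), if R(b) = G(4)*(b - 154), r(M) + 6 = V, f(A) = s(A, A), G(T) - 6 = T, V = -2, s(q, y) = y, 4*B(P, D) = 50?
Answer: 20249/1620 ≈ 12.499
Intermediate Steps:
B(P, D) = 25/2 (B(P, D) = (¼)*50 = 25/2)
G(T) = 6 + T
f(A) = A
r(M) = -8 (r(M) = -6 - 2 = -8)
R(b) = -1540 + 10*b (R(b) = (6 + 4)*(b - 154) = 10*(-154 + b) = -1540 + 10*b)
1/R(r(f(-1))) + B(57, 122) = 1/(-1540 + 10*(-8)) + 25/2 = 1/(-1540 - 80) + 25/2 = 1/(-1620) + 25/2 = -1/1620 + 25/2 = 20249/1620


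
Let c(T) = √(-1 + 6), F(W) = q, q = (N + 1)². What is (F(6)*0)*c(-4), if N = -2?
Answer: 0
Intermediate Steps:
q = 1 (q = (-2 + 1)² = (-1)² = 1)
F(W) = 1
c(T) = √5
(F(6)*0)*c(-4) = (1*0)*√5 = 0*√5 = 0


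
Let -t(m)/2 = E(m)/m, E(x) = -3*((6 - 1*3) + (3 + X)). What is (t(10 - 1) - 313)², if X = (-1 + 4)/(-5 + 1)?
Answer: 383161/4 ≈ 95790.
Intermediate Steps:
X = -¾ (X = 3/(-4) = 3*(-¼) = -¾ ≈ -0.75000)
E(x) = -63/4 (E(x) = -3*((6 - 1*3) + (3 - ¾)) = -3*((6 - 3) + 9/4) = -3*(3 + 9/4) = -3*21/4 = -63/4)
t(m) = 63/(2*m) (t(m) = -(-63)/(2*m) = 63/(2*m))
(t(10 - 1) - 313)² = (63/(2*(10 - 1)) - 313)² = ((63/2)/9 - 313)² = ((63/2)*(⅑) - 313)² = (7/2 - 313)² = (-619/2)² = 383161/4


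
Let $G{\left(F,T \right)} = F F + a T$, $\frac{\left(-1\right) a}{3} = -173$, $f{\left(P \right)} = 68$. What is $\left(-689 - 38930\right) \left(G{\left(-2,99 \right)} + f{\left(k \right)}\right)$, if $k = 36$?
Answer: $-2038516407$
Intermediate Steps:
$a = 519$ ($a = \left(-3\right) \left(-173\right) = 519$)
$G{\left(F,T \right)} = F^{2} + 519 T$ ($G{\left(F,T \right)} = F F + 519 T = F^{2} + 519 T$)
$\left(-689 - 38930\right) \left(G{\left(-2,99 \right)} + f{\left(k \right)}\right) = \left(-689 - 38930\right) \left(\left(\left(-2\right)^{2} + 519 \cdot 99\right) + 68\right) = - 39619 \left(\left(4 + 51381\right) + 68\right) = - 39619 \left(51385 + 68\right) = \left(-39619\right) 51453 = -2038516407$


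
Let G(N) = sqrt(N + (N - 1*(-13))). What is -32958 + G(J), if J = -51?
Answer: -32958 + I*sqrt(89) ≈ -32958.0 + 9.434*I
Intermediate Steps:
G(N) = sqrt(13 + 2*N) (G(N) = sqrt(N + (N + 13)) = sqrt(N + (13 + N)) = sqrt(13 + 2*N))
-32958 + G(J) = -32958 + sqrt(13 + 2*(-51)) = -32958 + sqrt(13 - 102) = -32958 + sqrt(-89) = -32958 + I*sqrt(89)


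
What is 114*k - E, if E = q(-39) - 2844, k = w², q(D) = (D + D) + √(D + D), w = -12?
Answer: 19338 - I*√78 ≈ 19338.0 - 8.8318*I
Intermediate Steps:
q(D) = 2*D + √2*√D (q(D) = 2*D + √(2*D) = 2*D + √2*√D)
k = 144 (k = (-12)² = 144)
E = -2922 + I*√78 (E = (2*(-39) + √2*√(-39)) - 2844 = (-78 + √2*(I*√39)) - 2844 = (-78 + I*√78) - 2844 = -2922 + I*√78 ≈ -2922.0 + 8.8318*I)
114*k - E = 114*144 - (-2922 + I*√78) = 16416 + (2922 - I*√78) = 19338 - I*√78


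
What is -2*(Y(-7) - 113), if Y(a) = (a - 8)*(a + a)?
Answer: -194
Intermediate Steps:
Y(a) = 2*a*(-8 + a) (Y(a) = (-8 + a)*(2*a) = 2*a*(-8 + a))
-2*(Y(-7) - 113) = -2*(2*(-7)*(-8 - 7) - 113) = -2*(2*(-7)*(-15) - 113) = -2*(210 - 113) = -2*97 = -194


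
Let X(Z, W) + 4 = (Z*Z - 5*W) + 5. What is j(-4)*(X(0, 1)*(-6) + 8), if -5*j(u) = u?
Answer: 128/5 ≈ 25.600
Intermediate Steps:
j(u) = -u/5
X(Z, W) = 1 + Z² - 5*W (X(Z, W) = -4 + ((Z*Z - 5*W) + 5) = -4 + ((Z² - 5*W) + 5) = -4 + (5 + Z² - 5*W) = 1 + Z² - 5*W)
j(-4)*(X(0, 1)*(-6) + 8) = (-⅕*(-4))*((1 + 0² - 5*1)*(-6) + 8) = 4*((1 + 0 - 5)*(-6) + 8)/5 = 4*(-4*(-6) + 8)/5 = 4*(24 + 8)/5 = (⅘)*32 = 128/5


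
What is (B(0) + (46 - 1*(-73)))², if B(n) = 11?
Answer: 16900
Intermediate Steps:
(B(0) + (46 - 1*(-73)))² = (11 + (46 - 1*(-73)))² = (11 + (46 + 73))² = (11 + 119)² = 130² = 16900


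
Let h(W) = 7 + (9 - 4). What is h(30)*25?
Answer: 300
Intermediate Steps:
h(W) = 12 (h(W) = 7 + 5 = 12)
h(30)*25 = 12*25 = 300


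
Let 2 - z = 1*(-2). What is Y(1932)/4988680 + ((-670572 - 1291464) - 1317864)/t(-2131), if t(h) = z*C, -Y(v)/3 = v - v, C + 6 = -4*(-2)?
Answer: -819975/2 ≈ -4.0999e+5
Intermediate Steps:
z = 4 (z = 2 - (-2) = 2 - 1*(-2) = 2 + 2 = 4)
C = 2 (C = -6 - 4*(-2) = -6 + 8 = 2)
Y(v) = 0 (Y(v) = -3*(v - v) = -3*0 = 0)
t(h) = 8 (t(h) = 4*2 = 8)
Y(1932)/4988680 + ((-670572 - 1291464) - 1317864)/t(-2131) = 0/4988680 + ((-670572 - 1291464) - 1317864)/8 = 0*(1/4988680) + (-1962036 - 1317864)*(1/8) = 0 - 3279900*1/8 = 0 - 819975/2 = -819975/2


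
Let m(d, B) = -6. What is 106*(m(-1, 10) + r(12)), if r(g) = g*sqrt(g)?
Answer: -636 + 2544*sqrt(3) ≈ 3770.3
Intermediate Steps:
r(g) = g**(3/2)
106*(m(-1, 10) + r(12)) = 106*(-6 + 12**(3/2)) = 106*(-6 + 24*sqrt(3)) = -636 + 2544*sqrt(3)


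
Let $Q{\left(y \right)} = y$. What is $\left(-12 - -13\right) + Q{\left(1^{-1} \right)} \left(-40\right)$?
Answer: $-39$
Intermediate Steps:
$\left(-12 - -13\right) + Q{\left(1^{-1} \right)} \left(-40\right) = \left(-12 - -13\right) + 1^{-1} \left(-40\right) = \left(-12 + 13\right) + 1 \left(-40\right) = 1 - 40 = -39$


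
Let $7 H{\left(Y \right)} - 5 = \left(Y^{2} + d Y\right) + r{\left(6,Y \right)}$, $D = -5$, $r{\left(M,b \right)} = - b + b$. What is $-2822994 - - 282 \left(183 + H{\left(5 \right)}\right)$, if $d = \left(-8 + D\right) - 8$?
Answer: $- \frac{19420866}{7} \approx -2.7744 \cdot 10^{6}$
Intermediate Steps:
$r{\left(M,b \right)} = 0$
$d = -21$ ($d = \left(-8 - 5\right) - 8 = -13 - 8 = -21$)
$H{\left(Y \right)} = \frac{5}{7} - 3 Y + \frac{Y^{2}}{7}$ ($H{\left(Y \right)} = \frac{5}{7} + \frac{\left(Y^{2} - 21 Y\right) + 0}{7} = \frac{5}{7} + \frac{Y^{2} - 21 Y}{7} = \frac{5}{7} + \left(- 3 Y + \frac{Y^{2}}{7}\right) = \frac{5}{7} - 3 Y + \frac{Y^{2}}{7}$)
$-2822994 - - 282 \left(183 + H{\left(5 \right)}\right) = -2822994 - - 282 \left(183 + \left(\frac{5}{7} - 15 + \frac{5^{2}}{7}\right)\right) = -2822994 - - 282 \left(183 + \left(\frac{5}{7} - 15 + \frac{1}{7} \cdot 25\right)\right) = -2822994 - - 282 \left(183 + \left(\frac{5}{7} - 15 + \frac{25}{7}\right)\right) = -2822994 - - 282 \left(183 - \frac{75}{7}\right) = -2822994 - \left(-282\right) \frac{1206}{7} = -2822994 - - \frac{340092}{7} = -2822994 + \frac{340092}{7} = - \frac{19420866}{7}$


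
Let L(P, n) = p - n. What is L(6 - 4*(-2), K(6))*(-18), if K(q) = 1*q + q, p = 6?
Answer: 108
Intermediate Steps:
K(q) = 2*q (K(q) = q + q = 2*q)
L(P, n) = 6 - n
L(6 - 4*(-2), K(6))*(-18) = (6 - 2*6)*(-18) = (6 - 1*12)*(-18) = (6 - 12)*(-18) = -6*(-18) = 108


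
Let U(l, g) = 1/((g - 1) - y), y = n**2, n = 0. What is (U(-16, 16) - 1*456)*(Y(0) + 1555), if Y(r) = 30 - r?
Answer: -2167963/3 ≈ -7.2265e+5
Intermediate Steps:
y = 0 (y = 0**2 = 0)
U(l, g) = 1/(-1 + g) (U(l, g) = 1/((g - 1) - 1*0) = 1/((-1 + g) + 0) = 1/(-1 + g))
(U(-16, 16) - 1*456)*(Y(0) + 1555) = (1/(-1 + 16) - 1*456)*((30 - 1*0) + 1555) = (1/15 - 456)*((30 + 0) + 1555) = (1/15 - 456)*(30 + 1555) = -6839/15*1585 = -2167963/3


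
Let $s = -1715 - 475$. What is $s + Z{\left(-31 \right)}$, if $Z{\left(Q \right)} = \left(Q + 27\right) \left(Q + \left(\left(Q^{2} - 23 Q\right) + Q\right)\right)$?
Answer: $-8638$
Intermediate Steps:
$s = -2190$ ($s = -1715 - 475 = -2190$)
$Z{\left(Q \right)} = \left(27 + Q\right) \left(Q^{2} - 21 Q\right)$ ($Z{\left(Q \right)} = \left(27 + Q\right) \left(Q + \left(Q^{2} - 22 Q\right)\right) = \left(27 + Q\right) \left(Q^{2} - 21 Q\right)$)
$s + Z{\left(-31 \right)} = -2190 - 31 \left(-567 + \left(-31\right)^{2} + 6 \left(-31\right)\right) = -2190 - 31 \left(-567 + 961 - 186\right) = -2190 - 6448 = -8638$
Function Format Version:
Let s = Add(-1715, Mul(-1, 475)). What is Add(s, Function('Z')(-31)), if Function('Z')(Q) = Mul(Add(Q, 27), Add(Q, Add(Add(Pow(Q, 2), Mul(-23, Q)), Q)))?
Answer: -8638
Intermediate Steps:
s = -2190 (s = Add(-1715, -475) = -2190)
Function('Z')(Q) = Mul(Add(27, Q), Add(Pow(Q, 2), Mul(-21, Q))) (Function('Z')(Q) = Mul(Add(27, Q), Add(Q, Add(Pow(Q, 2), Mul(-22, Q)))) = Mul(Add(27, Q), Add(Pow(Q, 2), Mul(-21, Q))))
Add(s, Function('Z')(-31)) = Add(-2190, Mul(-31, Add(-567, Pow(-31, 2), Mul(6, -31)))) = Add(-2190, Mul(-31, Add(-567, 961, -186))) = Add(-2190, Mul(-31, 208)) = Add(-2190, -6448) = -8638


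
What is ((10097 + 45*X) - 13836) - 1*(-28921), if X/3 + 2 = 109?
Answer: 39627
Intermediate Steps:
X = 321 (X = -6 + 3*109 = -6 + 327 = 321)
((10097 + 45*X) - 13836) - 1*(-28921) = ((10097 + 45*321) - 13836) - 1*(-28921) = ((10097 + 14445) - 13836) + 28921 = (24542 - 13836) + 28921 = 10706 + 28921 = 39627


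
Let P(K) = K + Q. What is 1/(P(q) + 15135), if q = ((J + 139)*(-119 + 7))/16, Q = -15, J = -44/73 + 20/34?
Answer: 1241/17556553 ≈ 7.0686e-5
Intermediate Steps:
J = -18/1241 (J = -44*1/73 + 20*(1/34) = -44/73 + 10/17 = -18/1241 ≈ -0.014504)
q = -1207367/1241 (q = ((-18/1241 + 139)*(-119 + 7))/16 = ((172481/1241)*(-112))*(1/16) = -19317872/1241*1/16 = -1207367/1241 ≈ -972.90)
P(K) = -15 + K (P(K) = K - 15 = -15 + K)
1/(P(q) + 15135) = 1/((-15 - 1207367/1241) + 15135) = 1/(-1225982/1241 + 15135) = 1/(17556553/1241) = 1241/17556553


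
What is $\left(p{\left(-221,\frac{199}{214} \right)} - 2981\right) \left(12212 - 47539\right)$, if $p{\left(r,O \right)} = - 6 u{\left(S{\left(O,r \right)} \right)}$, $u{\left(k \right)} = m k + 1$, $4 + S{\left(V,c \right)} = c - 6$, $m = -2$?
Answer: $203448193$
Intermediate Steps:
$S{\left(V,c \right)} = -10 + c$ ($S{\left(V,c \right)} = -4 + \left(c - 6\right) = -4 + \left(-6 + c\right) = -10 + c$)
$u{\left(k \right)} = 1 - 2 k$ ($u{\left(k \right)} = - 2 k + 1 = 1 - 2 k$)
$p{\left(r,O \right)} = -126 + 12 r$ ($p{\left(r,O \right)} = - 6 \left(1 - 2 \left(-10 + r\right)\right) = - 6 \left(1 - \left(-20 + 2 r\right)\right) = - 6 \left(21 - 2 r\right) = -126 + 12 r$)
$\left(p{\left(-221,\frac{199}{214} \right)} - 2981\right) \left(12212 - 47539\right) = \left(\left(-126 + 12 \left(-221\right)\right) - 2981\right) \left(12212 - 47539\right) = \left(\left(-126 - 2652\right) - 2981\right) \left(-35327\right) = \left(-2778 - 2981\right) \left(-35327\right) = \left(-5759\right) \left(-35327\right) = 203448193$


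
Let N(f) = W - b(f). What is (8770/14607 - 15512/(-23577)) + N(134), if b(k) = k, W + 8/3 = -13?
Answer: -17036745121/114796413 ≈ -148.41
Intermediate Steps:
W = -47/3 (W = -8/3 - 13 = -47/3 ≈ -15.667)
N(f) = -47/3 - f
(8770/14607 - 15512/(-23577)) + N(134) = (8770/14607 - 15512/(-23577)) + (-47/3 - 1*134) = (8770*(1/14607) - 15512*(-1/23577)) + (-47/3 - 134) = (8770/14607 + 15512/23577) - 449/3 = 144451358/114796413 - 449/3 = -17036745121/114796413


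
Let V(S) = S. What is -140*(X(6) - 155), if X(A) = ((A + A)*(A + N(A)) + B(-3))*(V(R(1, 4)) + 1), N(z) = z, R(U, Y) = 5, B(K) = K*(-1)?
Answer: -101780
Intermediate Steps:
B(K) = -K
X(A) = 18 + 24*A² (X(A) = ((A + A)*(A + A) - 1*(-3))*(5 + 1) = ((2*A)*(2*A) + 3)*6 = (4*A² + 3)*6 = (3 + 4*A²)*6 = 18 + 24*A²)
-140*(X(6) - 155) = -140*((18 + 24*6²) - 155) = -140*((18 + 24*36) - 155) = -140*((18 + 864) - 155) = -140*(882 - 155) = -140*727 = -101780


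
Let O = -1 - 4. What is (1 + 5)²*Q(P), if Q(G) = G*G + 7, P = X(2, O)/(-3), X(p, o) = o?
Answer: 352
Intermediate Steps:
O = -5
P = 5/3 (P = -5/(-3) = -5*(-⅓) = 5/3 ≈ 1.6667)
Q(G) = 7 + G² (Q(G) = G² + 7 = 7 + G²)
(1 + 5)²*Q(P) = (1 + 5)²*(7 + (5/3)²) = 6²*(7 + 25/9) = 36*(88/9) = 352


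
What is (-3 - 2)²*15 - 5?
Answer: 370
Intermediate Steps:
(-3 - 2)²*15 - 5 = (-5)²*15 - 5 = 25*15 - 5 = 375 - 5 = 370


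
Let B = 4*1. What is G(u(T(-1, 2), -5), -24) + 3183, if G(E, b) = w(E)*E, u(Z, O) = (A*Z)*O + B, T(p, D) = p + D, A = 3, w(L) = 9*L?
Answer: 4272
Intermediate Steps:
B = 4
T(p, D) = D + p
u(Z, O) = 4 + 3*O*Z (u(Z, O) = (3*Z)*O + 4 = 3*O*Z + 4 = 4 + 3*O*Z)
G(E, b) = 9*E**2 (G(E, b) = (9*E)*E = 9*E**2)
G(u(T(-1, 2), -5), -24) + 3183 = 9*(4 + 3*(-5)*(2 - 1))**2 + 3183 = 9*(4 + 3*(-5)*1)**2 + 3183 = 9*(4 - 15)**2 + 3183 = 9*(-11)**2 + 3183 = 9*121 + 3183 = 1089 + 3183 = 4272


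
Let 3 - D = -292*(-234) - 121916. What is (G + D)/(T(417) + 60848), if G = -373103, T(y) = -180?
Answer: -79878/15167 ≈ -5.2666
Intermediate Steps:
D = 53591 (D = 3 - (-292*(-234) - 121916) = 3 - (68328 - 121916) = 3 - 1*(-53588) = 3 + 53588 = 53591)
(G + D)/(T(417) + 60848) = (-373103 + 53591)/(-180 + 60848) = -319512/60668 = -319512*1/60668 = -79878/15167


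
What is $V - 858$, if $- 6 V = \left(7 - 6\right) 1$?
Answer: $- \frac{5149}{6} \approx -858.17$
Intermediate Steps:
$V = - \frac{1}{6}$ ($V = - \frac{\left(7 - 6\right) 1}{6} = - \frac{1 \cdot 1}{6} = \left(- \frac{1}{6}\right) 1 = - \frac{1}{6} \approx -0.16667$)
$V - 858 = - \frac{1}{6} - 858 = - \frac{5149}{6}$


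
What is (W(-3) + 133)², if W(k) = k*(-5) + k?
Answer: 21025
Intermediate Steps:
W(k) = -4*k (W(k) = -5*k + k = -4*k)
(W(-3) + 133)² = (-4*(-3) + 133)² = (12 + 133)² = 145² = 21025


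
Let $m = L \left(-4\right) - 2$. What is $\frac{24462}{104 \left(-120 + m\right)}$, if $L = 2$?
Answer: $- \frac{12231}{6760} \approx -1.8093$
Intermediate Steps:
$m = -10$ ($m = 2 \left(-4\right) - 2 = -8 - 2 = -10$)
$\frac{24462}{104 \left(-120 + m\right)} = \frac{24462}{104 \left(-120 - 10\right)} = \frac{24462}{104 \left(-130\right)} = \frac{24462}{-13520} = 24462 \left(- \frac{1}{13520}\right) = - \frac{12231}{6760}$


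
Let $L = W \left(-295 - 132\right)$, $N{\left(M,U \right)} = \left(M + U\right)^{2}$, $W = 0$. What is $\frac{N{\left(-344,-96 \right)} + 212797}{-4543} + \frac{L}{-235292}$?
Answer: $- \frac{406397}{4543} \approx -89.456$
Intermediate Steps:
$L = 0$ ($L = 0 \left(-295 - 132\right) = 0 \left(-427\right) = 0$)
$\frac{N{\left(-344,-96 \right)} + 212797}{-4543} + \frac{L}{-235292} = \frac{\left(-344 - 96\right)^{2} + 212797}{-4543} + \frac{0}{-235292} = \left(\left(-440\right)^{2} + 212797\right) \left(- \frac{1}{4543}\right) + 0 \left(- \frac{1}{235292}\right) = \left(193600 + 212797\right) \left(- \frac{1}{4543}\right) + 0 = 406397 \left(- \frac{1}{4543}\right) + 0 = - \frac{406397}{4543} + 0 = - \frac{406397}{4543}$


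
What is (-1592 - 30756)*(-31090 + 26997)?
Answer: 132400364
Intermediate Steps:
(-1592 - 30756)*(-31090 + 26997) = -32348*(-4093) = 132400364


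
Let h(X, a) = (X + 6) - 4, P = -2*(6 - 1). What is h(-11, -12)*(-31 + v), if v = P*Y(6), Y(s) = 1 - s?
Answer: -171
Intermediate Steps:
P = -10 (P = -2*5 = -10)
h(X, a) = 2 + X (h(X, a) = (6 + X) - 4 = 2 + X)
v = 50 (v = -10*(1 - 1*6) = -10*(1 - 6) = -10*(-5) = 50)
h(-11, -12)*(-31 + v) = (2 - 11)*(-31 + 50) = -9*19 = -171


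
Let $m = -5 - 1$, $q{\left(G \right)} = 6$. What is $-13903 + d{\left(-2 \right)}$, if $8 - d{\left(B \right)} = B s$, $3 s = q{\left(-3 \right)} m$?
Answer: $-13919$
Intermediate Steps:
$m = -6$
$s = -12$ ($s = \frac{6 \left(-6\right)}{3} = \frac{1}{3} \left(-36\right) = -12$)
$d{\left(B \right)} = 8 + 12 B$ ($d{\left(B \right)} = 8 - B \left(-12\right) = 8 - - 12 B = 8 + 12 B$)
$-13903 + d{\left(-2 \right)} = -13903 + \left(8 + 12 \left(-2\right)\right) = -13903 + \left(8 - 24\right) = -13903 - 16 = -13919$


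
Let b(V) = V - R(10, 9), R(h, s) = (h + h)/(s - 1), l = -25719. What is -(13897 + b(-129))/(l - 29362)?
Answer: 1449/5798 ≈ 0.24991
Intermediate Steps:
R(h, s) = 2*h/(-1 + s) (R(h, s) = (2*h)/(-1 + s) = 2*h/(-1 + s))
b(V) = -5/2 + V (b(V) = V - 2*10/(-1 + 9) = V - 2*10/8 = V - 1*5/2 = V - 5/2 = -5/2 + V)
-(13897 + b(-129))/(l - 29362) = -(13897 + (-5/2 - 129))/(-25719 - 29362) = -(13897 - 263/2)/(-55081) = -27531*(-1)/(2*55081) = -1*(-1449/5798) = 1449/5798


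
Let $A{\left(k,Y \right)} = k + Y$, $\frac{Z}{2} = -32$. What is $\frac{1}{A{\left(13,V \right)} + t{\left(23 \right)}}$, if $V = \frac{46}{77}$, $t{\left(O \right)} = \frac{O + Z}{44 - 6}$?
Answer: $\frac{2926}{36629} \approx 0.079882$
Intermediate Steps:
$Z = -64$ ($Z = 2 \left(-32\right) = -64$)
$t{\left(O \right)} = - \frac{32}{19} + \frac{O}{38}$ ($t{\left(O \right)} = \frac{O - 64}{44 - 6} = \frac{-64 + O}{38} = \left(-64 + O\right) \frac{1}{38} = - \frac{32}{19} + \frac{O}{38}$)
$V = \frac{46}{77}$ ($V = 46 \cdot \frac{1}{77} = \frac{46}{77} \approx 0.5974$)
$A{\left(k,Y \right)} = Y + k$
$\frac{1}{A{\left(13,V \right)} + t{\left(23 \right)}} = \frac{1}{\left(\frac{46}{77} + 13\right) + \left(- \frac{32}{19} + \frac{1}{38} \cdot 23\right)} = \frac{1}{\frac{1047}{77} + \left(- \frac{32}{19} + \frac{23}{38}\right)} = \frac{1}{\frac{1047}{77} - \frac{41}{38}} = \frac{1}{\frac{36629}{2926}} = \frac{2926}{36629}$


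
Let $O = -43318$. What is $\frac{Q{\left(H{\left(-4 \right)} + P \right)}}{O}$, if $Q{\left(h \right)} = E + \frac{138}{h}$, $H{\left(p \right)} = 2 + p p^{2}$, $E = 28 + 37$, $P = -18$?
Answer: $- \frac{2531}{1732720} \approx -0.0014607$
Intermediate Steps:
$E = 65$
$H{\left(p \right)} = 2 + p^{3}$
$Q{\left(h \right)} = 65 + \frac{138}{h}$
$\frac{Q{\left(H{\left(-4 \right)} + P \right)}}{O} = \frac{65 + \frac{138}{\left(2 + \left(-4\right)^{3}\right) - 18}}{-43318} = \left(65 + \frac{138}{\left(2 - 64\right) - 18}\right) \left(- \frac{1}{43318}\right) = \left(65 + \frac{138}{-62 - 18}\right) \left(- \frac{1}{43318}\right) = \left(65 + \frac{138}{-80}\right) \left(- \frac{1}{43318}\right) = \left(65 + 138 \left(- \frac{1}{80}\right)\right) \left(- \frac{1}{43318}\right) = \left(65 - \frac{69}{40}\right) \left(- \frac{1}{43318}\right) = \frac{2531}{40} \left(- \frac{1}{43318}\right) = - \frac{2531}{1732720}$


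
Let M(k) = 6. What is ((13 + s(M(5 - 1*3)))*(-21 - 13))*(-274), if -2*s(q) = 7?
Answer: 88502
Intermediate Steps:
s(q) = -7/2 (s(q) = -1/2*7 = -7/2)
((13 + s(M(5 - 1*3)))*(-21 - 13))*(-274) = ((13 - 7/2)*(-21 - 13))*(-274) = ((19/2)*(-34))*(-274) = -323*(-274) = 88502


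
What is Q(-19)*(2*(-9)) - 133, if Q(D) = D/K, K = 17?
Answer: -1919/17 ≈ -112.88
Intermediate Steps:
Q(D) = D/17
Q(-19)*(2*(-9)) - 133 = ((1/17)*(-19))*(2*(-9)) - 133 = -19/17*(-18) - 133 = 342/17 - 133 = -1919/17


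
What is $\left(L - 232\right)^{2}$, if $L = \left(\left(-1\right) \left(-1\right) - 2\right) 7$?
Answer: $57121$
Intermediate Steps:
$L = -7$ ($L = \left(1 - 2\right) 7 = \left(-1\right) 7 = -7$)
$\left(L - 232\right)^{2} = \left(-7 - 232\right)^{2} = \left(-239\right)^{2} = 57121$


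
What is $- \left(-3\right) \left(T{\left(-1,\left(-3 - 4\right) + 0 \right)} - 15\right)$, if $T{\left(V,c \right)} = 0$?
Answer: $-45$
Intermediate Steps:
$- \left(-3\right) \left(T{\left(-1,\left(-3 - 4\right) + 0 \right)} - 15\right) = - \left(-3\right) \left(0 - 15\right) = - \left(-3\right) \left(-15\right) = \left(-1\right) 45 = -45$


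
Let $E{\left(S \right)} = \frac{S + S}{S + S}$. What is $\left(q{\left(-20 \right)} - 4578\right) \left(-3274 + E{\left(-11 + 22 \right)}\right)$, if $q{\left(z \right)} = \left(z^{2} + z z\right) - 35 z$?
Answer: $10074294$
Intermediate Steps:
$q{\left(z \right)} = - 35 z + 2 z^{2}$ ($q{\left(z \right)} = \left(z^{2} + z^{2}\right) - 35 z = 2 z^{2} - 35 z = - 35 z + 2 z^{2}$)
$E{\left(S \right)} = 1$ ($E{\left(S \right)} = \frac{2 S}{2 S} = 2 S \frac{1}{2 S} = 1$)
$\left(q{\left(-20 \right)} - 4578\right) \left(-3274 + E{\left(-11 + 22 \right)}\right) = \left(- 20 \left(-35 + 2 \left(-20\right)\right) - 4578\right) \left(-3274 + 1\right) = \left(- 20 \left(-35 - 40\right) - 4578\right) \left(-3273\right) = \left(\left(-20\right) \left(-75\right) - 4578\right) \left(-3273\right) = \left(1500 - 4578\right) \left(-3273\right) = \left(-3078\right) \left(-3273\right) = 10074294$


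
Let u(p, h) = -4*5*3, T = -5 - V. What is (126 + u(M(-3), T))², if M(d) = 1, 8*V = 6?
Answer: 4356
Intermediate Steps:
V = ¾ (V = (⅛)*6 = ¾ ≈ 0.75000)
T = -23/4 (T = -5 - 1*¾ = -5 - ¾ = -23/4 ≈ -5.7500)
u(p, h) = -60 (u(p, h) = -20*3 = -60)
(126 + u(M(-3), T))² = (126 - 60)² = 66² = 4356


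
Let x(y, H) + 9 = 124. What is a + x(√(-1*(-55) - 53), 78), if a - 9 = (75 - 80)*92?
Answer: -336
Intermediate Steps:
x(y, H) = 115 (x(y, H) = -9 + 124 = 115)
a = -451 (a = 9 + (75 - 80)*92 = 9 - 5*92 = 9 - 460 = -451)
a + x(√(-1*(-55) - 53), 78) = -451 + 115 = -336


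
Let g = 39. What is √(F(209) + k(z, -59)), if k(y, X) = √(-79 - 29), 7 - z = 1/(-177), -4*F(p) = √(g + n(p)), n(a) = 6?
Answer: √(-3*√5 + 24*I*√3)/2 ≈ 2.1035 + 2.4702*I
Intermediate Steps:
F(p) = -3*√5/4 (F(p) = -√(39 + 6)/4 = -3*√5/4)
z = 1240/177 (z = 7 - 1/(-177) = 7 - 1*(-1/177) = 7 + 1/177 = 1240/177 ≈ 7.0056)
k(y, X) = 6*I*√3 (k(y, X) = √(-108) = 6*I*√3)
√(F(209) + k(z, -59)) = √(-3*√5/4 + 6*I*√3)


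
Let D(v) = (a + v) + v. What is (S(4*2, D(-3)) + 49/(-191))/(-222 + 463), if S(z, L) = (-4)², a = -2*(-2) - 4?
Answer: 3007/46031 ≈ 0.065325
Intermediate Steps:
a = 0 (a = 4 - 4 = 0)
D(v) = 2*v (D(v) = (0 + v) + v = v + v = 2*v)
S(z, L) = 16
(S(4*2, D(-3)) + 49/(-191))/(-222 + 463) = (16 + 49/(-191))/(-222 + 463) = (16 + 49*(-1/191))/241 = (16 - 49/191)*(1/241) = (3007/191)*(1/241) = 3007/46031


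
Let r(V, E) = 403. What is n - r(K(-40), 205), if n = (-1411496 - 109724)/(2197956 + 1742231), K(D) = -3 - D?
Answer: -1589416581/3940187 ≈ -403.39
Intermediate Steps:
n = -1521220/3940187 ≈ -0.38608
n - r(K(-40), 205) = -1521220/3940187 - 1*403 = -1521220/3940187 - 403 = -1589416581/3940187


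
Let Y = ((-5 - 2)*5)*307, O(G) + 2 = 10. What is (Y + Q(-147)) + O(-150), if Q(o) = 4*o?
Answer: -11325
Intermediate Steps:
O(G) = 8 (O(G) = -2 + 10 = 8)
Y = -10745 (Y = -7*5*307 = -35*307 = -10745)
(Y + Q(-147)) + O(-150) = (-10745 + 4*(-147)) + 8 = (-10745 - 588) + 8 = -11333 + 8 = -11325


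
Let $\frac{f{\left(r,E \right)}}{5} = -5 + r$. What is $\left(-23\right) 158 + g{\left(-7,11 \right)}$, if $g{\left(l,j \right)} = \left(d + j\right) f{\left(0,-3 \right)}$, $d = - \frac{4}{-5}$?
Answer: $-3929$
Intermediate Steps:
$d = \frac{4}{5}$ ($d = \left(-4\right) \left(- \frac{1}{5}\right) = \frac{4}{5} \approx 0.8$)
$f{\left(r,E \right)} = -25 + 5 r$ ($f{\left(r,E \right)} = 5 \left(-5 + r\right) = -25 + 5 r$)
$g{\left(l,j \right)} = -20 - 25 j$ ($g{\left(l,j \right)} = \left(\frac{4}{5} + j\right) \left(-25 + 5 \cdot 0\right) = \left(\frac{4}{5} + j\right) \left(-25 + 0\right) = \left(\frac{4}{5} + j\right) \left(-25\right) = -20 - 25 j$)
$\left(-23\right) 158 + g{\left(-7,11 \right)} = \left(-23\right) 158 - 295 = -3634 - 295 = -3929$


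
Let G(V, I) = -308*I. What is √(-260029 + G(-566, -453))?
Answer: I*√120505 ≈ 347.14*I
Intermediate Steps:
√(-260029 + G(-566, -453)) = √(-260029 - 308*(-453)) = √(-260029 + 139524) = √(-120505) = I*√120505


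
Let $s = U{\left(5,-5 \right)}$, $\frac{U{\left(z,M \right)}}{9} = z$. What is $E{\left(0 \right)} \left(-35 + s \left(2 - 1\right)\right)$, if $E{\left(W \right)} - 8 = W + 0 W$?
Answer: $80$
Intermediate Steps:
$U{\left(z,M \right)} = 9 z$
$s = 45$ ($s = 9 \cdot 5 = 45$)
$E{\left(W \right)} = 8 + W$ ($E{\left(W \right)} = 8 + \left(W + 0 W\right) = 8 + \left(W + 0\right) = 8 + W$)
$E{\left(0 \right)} \left(-35 + s \left(2 - 1\right)\right) = \left(8 + 0\right) \left(-35 + 45 \left(2 - 1\right)\right) = 8 \left(-35 + 45 \cdot 1\right) = 8 \left(-35 + 45\right) = 8 \cdot 10 = 80$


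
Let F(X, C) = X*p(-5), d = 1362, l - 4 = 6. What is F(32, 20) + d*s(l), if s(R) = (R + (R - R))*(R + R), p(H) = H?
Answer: 272240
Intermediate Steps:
l = 10 (l = 4 + 6 = 10)
F(X, C) = -5*X (F(X, C) = X*(-5) = -5*X)
s(R) = 2*R**2 (s(R) = (R + 0)*(2*R) = R*(2*R) = 2*R**2)
F(32, 20) + d*s(l) = -5*32 + 1362*(2*10**2) = -160 + 1362*(2*100) = -160 + 1362*200 = -160 + 272400 = 272240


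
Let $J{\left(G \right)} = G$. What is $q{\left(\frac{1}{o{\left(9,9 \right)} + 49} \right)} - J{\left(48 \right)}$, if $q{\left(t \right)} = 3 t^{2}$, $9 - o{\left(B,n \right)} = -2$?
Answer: $- \frac{57599}{1200} \approx -47.999$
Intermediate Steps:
$o{\left(B,n \right)} = 11$ ($o{\left(B,n \right)} = 9 - -2 = 9 + 2 = 11$)
$q{\left(\frac{1}{o{\left(9,9 \right)} + 49} \right)} - J{\left(48 \right)} = 3 \left(\frac{1}{11 + 49}\right)^{2} - 48 = 3 \left(\frac{1}{60}\right)^{2} - 48 = \frac{3}{3600} - 48 = 3 \cdot \frac{1}{3600} - 48 = \frac{1}{1200} - 48 = - \frac{57599}{1200}$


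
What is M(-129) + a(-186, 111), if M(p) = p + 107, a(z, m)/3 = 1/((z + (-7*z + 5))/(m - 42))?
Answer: -24455/1121 ≈ -21.815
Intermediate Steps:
a(z, m) = 3*(-42 + m)/(5 - 6*z) (a(z, m) = 3/(((z + (-7*z + 5))/(m - 42))) = 3/(((z + (5 - 7*z))/(-42 + m))) = 3/(((5 - 6*z)/(-42 + m))) = 3*((-42 + m)/(5 - 6*z)) = 3*(-42 + m)/(5 - 6*z))
M(p) = 107 + p
M(-129) + a(-186, 111) = (107 - 129) + 3*(42 - 1*111)/(-5 + 6*(-186)) = -22 + 3*(42 - 111)/(-5 - 1116) = -22 + 3*(-69)/(-1121) = -22 + 3*(-1/1121)*(-69) = -22 + 207/1121 = -24455/1121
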